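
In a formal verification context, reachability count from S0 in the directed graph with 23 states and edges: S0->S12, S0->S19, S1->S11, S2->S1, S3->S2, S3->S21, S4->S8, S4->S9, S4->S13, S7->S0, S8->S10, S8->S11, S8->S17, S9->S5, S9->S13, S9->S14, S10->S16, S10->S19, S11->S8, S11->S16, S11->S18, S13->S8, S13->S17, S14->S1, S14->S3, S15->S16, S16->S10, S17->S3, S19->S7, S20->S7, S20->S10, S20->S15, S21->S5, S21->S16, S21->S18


BFS from S0:
  layer 0: {S0}
  layer 1: {S12, S19}
  layer 2: {S7}
Reachable set: {S0, S7, S12, S19}
Count = 4

4


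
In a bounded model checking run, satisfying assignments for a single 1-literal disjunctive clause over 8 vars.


Step 1: Total=2^8=256
Step 2: Unsat when all 1 false: 2^7=128
Step 3: Sat=256-128=128

128


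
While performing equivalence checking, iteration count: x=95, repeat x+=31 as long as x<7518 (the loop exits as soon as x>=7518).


Step 1: x goes from 95 toward 7518 by 31; the body runs while x<7518, so iterations = ceil((bound-start)/step)
Step 2: Distance=7423
Step 3: ceil(7423/31)=240

240


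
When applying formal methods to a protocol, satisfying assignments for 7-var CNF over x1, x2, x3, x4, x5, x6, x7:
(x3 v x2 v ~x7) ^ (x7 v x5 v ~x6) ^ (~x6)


CNF with 3 clauses over 7 vars (128 assignments).
An assignment satisfies CNF iff every clause has >=1 true literal.
Check each row (bits = x1,x2,x3,x4,x5,x6,x7; clause T/F shown):
  row 0 [0000000]: clauses=TTT -> 1
  row 1 [0000001]: clauses=FTT -> 0
  row 2 [0000010]: clauses=TFF -> 0
  row 3 [0000011]: clauses=FTF -> 0
  row 4 [0000100]: clauses=TTT -> 1
  (every remaining row is evaluated the same way; all 128 results are listed next)
Full result column, 8 rows per line (x1,x2,x3,x4 fixed per line; x5,x6,x7 runs 000..111 left to right):
  rows 0-7 [x1,x2,x3,x4=0000]: 10001000  (ones: 2)
  rows 8-15 [x1,x2,x3,x4=0001]: 10001000  (ones: 2)
  rows 16-23 [x1,x2,x3,x4=0010]: 11001100  (ones: 4)
  rows 24-31 [x1,x2,x3,x4=0011]: 11001100  (ones: 4)
  rows 32-39 [x1,x2,x3,x4=0100]: 11001100  (ones: 4)
  rows 40-47 [x1,x2,x3,x4=0101]: 11001100  (ones: 4)
  rows 48-55 [x1,x2,x3,x4=0110]: 11001100  (ones: 4)
  rows 56-63 [x1,x2,x3,x4=0111]: 11001100  (ones: 4)
  rows 64-71 [x1,x2,x3,x4=1000]: 10001000  (ones: 2)
  rows 72-79 [x1,x2,x3,x4=1001]: 10001000  (ones: 2)
  rows 80-87 [x1,x2,x3,x4=1010]: 11001100  (ones: 4)
  rows 88-95 [x1,x2,x3,x4=1011]: 11001100  (ones: 4)
  rows 96-103 [x1,x2,x3,x4=1100]: 11001100  (ones: 4)
  rows 104-111 [x1,x2,x3,x4=1101]: 11001100  (ones: 4)
  rows 112-119 [x1,x2,x3,x4=1110]: 11001100  (ones: 4)
  rows 120-127 [x1,x2,x3,x4=1111]: 11001100  (ones: 4)
Satisfying assignments = 2+2+4+4+4+4+4+4+2+2+4+4+4+4+4+4 = 56

56


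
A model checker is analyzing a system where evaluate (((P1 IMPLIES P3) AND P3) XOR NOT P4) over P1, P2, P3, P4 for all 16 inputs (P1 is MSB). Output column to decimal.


Formula: (((P1 IMPLIES P3) AND P3) XOR NOT P4) over P1, P2, P3, P4 (16 rows)
Evaluate each row (bits = P1,P2,P3,P4, MSB first):
  row 0 [0000]: (((0 IMPLIES 0) AND 0) XOR NOT 0) -> 1
  row 1 [0001]: (((0 IMPLIES 0) AND 0) XOR NOT 1) -> 0
  row 2 [0010]: (((0 IMPLIES 1) AND 1) XOR NOT 0) -> 0
  row 3 [0011]: (((0 IMPLIES 1) AND 1) XOR NOT 1) -> 1
  row 4 [0100]: (((0 IMPLIES 0) AND 0) XOR NOT 0) -> 1
  row 5 [0101]: (((0 IMPLIES 0) AND 0) XOR NOT 1) -> 0
  row 6 [0110]: (((0 IMPLIES 1) AND 1) XOR NOT 0) -> 0
  row 7 [0111]: (((0 IMPLIES 1) AND 1) XOR NOT 1) -> 1
  row 8 [1000]: (((1 IMPLIES 0) AND 0) XOR NOT 0) -> 1
  row 9 [1001]: (((1 IMPLIES 0) AND 0) XOR NOT 1) -> 0
  row 10 [1010]: (((1 IMPLIES 1) AND 1) XOR NOT 0) -> 0
  row 11 [1011]: (((1 IMPLIES 1) AND 1) XOR NOT 1) -> 1
  row 12 [1100]: (((1 IMPLIES 0) AND 0) XOR NOT 0) -> 1
  row 13 [1101]: (((1 IMPLIES 0) AND 0) XOR NOT 1) -> 0
  row 14 [1110]: (((1 IMPLIES 1) AND 1) XOR NOT 0) -> 0
  row 15 [1111]: (((1 IMPLIES 1) AND 1) XOR NOT 1) -> 1
Full result column, 4 rows per line (P1,P2 fixed per line; P3,P4 runs 00..11 left to right):
  rows 0-3 [P1,P2=00]: 1001  = hex 9
  rows 4-7 [P1,P2=01]: 1001  = hex 9
  rows 8-11 [P1,P2=10]: 1001  = hex 9
  rows 12-15 [P1,P2=11]: 1001  = hex 9
Output column (row 0 .. row 15) = 1001100110011001
Output column grouped in 4s = 1001 1001 1001 1001 = 0x9999
Convert to decimal digit by digit (value = value*16 + digit):
  9 -> 9
  9*16 + 9 = 153
  153*16 + 9 = 2457
  2457*16 + 9 = 39321
Decimal = 39321

39321


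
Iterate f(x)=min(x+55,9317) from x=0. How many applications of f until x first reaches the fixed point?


Step 1: x=0, cap=9317, increment=55
Step 2: x grows by 55 each step until capped at 9317; fixed point is x=9317
Step 3: iterations = ceil(9317/55) = 170

170


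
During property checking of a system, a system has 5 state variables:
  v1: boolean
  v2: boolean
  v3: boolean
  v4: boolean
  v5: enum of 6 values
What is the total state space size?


State space = product of domain sizes of all variables.
Domain sizes:
  v1 (boolean): 2
  v2 (boolean): 2
  v3 (boolean): 2
  v4 (boolean): 2
  v5 (enum of 6 values): 6
Product = 2 * 2 * 2 * 2 * 6 = 96

96


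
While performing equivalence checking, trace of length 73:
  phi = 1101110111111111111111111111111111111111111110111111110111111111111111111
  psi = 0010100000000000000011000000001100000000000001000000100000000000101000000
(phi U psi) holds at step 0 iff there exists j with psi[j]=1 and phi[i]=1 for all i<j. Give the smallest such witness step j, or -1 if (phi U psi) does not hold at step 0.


(phi U psi) at 0: need smallest j with psi[j]=1 and phi[i]=1 for all i in [0,j).
Scan from step 0:
  step 0: phi=1, psi=0 -> continue
  step 1: phi=1, psi=0 -> continue
  step 2: psi=1 and phi held for [0,2) -> witness found
Witness step = 2

2


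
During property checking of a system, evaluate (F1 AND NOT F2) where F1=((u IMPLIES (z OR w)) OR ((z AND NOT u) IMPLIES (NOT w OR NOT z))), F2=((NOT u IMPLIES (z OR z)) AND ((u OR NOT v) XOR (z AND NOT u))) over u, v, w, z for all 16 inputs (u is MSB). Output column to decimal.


F1 = ((u IMPLIES (z OR w)) OR ((z AND NOT u) IMPLIES (NOT w OR NOT z)))
F2 = ((NOT u IMPLIES (z OR z)) AND ((u OR NOT v) XOR (z AND NOT u)))
Counterexample to F1=>F2 is where F1=1 and F2=0.
Evaluate each row (bits = u,v,w,z, MSB first):
  row 0 [0000]: F1=1 F2=0 -> F1&~F2 -> 1
  row 1 [0001]: F1=1 F2=0 -> F1&~F2 -> 1
  row 2 [0010]: F1=1 F2=0 -> F1&~F2 -> 1
  row 3 [0011]: F1=1 F2=0 -> F1&~F2 -> 1
  row 4 [0100]: F1=1 F2=0 -> F1&~F2 -> 1
  row 5 [0101]: F1=1 F2=1 -> F1&~F2 -> 0
  row 6 [0110]: F1=1 F2=0 -> F1&~F2 -> 1
  row 7 [0111]: F1=1 F2=1 -> F1&~F2 -> 0
  row 8 [1000]: F1=1 F2=1 -> F1&~F2 -> 0
  row 9 [1001]: F1=1 F2=1 -> F1&~F2 -> 0
  row 10 [1010]: F1=1 F2=1 -> F1&~F2 -> 0
  row 11 [1011]: F1=1 F2=1 -> F1&~F2 -> 0
  row 12 [1100]: F1=1 F2=1 -> F1&~F2 -> 0
  row 13 [1101]: F1=1 F2=1 -> F1&~F2 -> 0
  row 14 [1110]: F1=1 F2=1 -> F1&~F2 -> 0
  row 15 [1111]: F1=1 F2=1 -> F1&~F2 -> 0
Full result column, 4 rows per line (u,v fixed per line; w,z runs 00..11 left to right):
  rows 0-3 [u,v=00]: 1111  = hex F
  rows 4-7 [u,v=01]: 1010  = hex A
  rows 8-11 [u,v=10]: 0000  = hex 0
  rows 12-15 [u,v=11]: 0000  = hex 0
Counterexample vector (row 0 .. row 15) = 1111101000000000
Output column grouped in 4s = 1111 1010 0000 0000 = 0xFA00
Convert to decimal digit by digit (value = value*16 + digit):
  F -> 15
  15*16 + 10 (A) = 250
  250*16 + 0 = 4000
  4000*16 + 0 = 64000
Decimal = 64000

64000


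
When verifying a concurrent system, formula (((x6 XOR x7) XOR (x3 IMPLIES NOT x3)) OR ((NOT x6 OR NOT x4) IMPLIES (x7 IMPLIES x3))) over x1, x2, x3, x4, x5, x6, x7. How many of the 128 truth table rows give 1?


Formula: (((x6 XOR x7) XOR (x3 IMPLIES NOT x3)) OR ((NOT x6 OR NOT x4) IMPLIES (x7 IMPLIES x3))) over 7 vars (128 rows)
Evaluate each row (x1, x2, x3, x4, x5, x6, x7 as bits, MSB first):
  row 0 [0000000]: (((0 XOR 0) XOR (0 IMPLIES NOT 0)) OR ((NOT 0 OR NOT 0) IMPLIES (0 IMPLIES 0))) -> 1
  row 1 [0000001]: (((0 XOR 1) XOR (0 IMPLIES NOT 0)) OR ((NOT 0 OR NOT 0) IMPLIES (1 IMPLIES 0))) -> 0
  row 2 [0000010]: (((1 XOR 0) XOR (0 IMPLIES NOT 0)) OR ((NOT 1 OR NOT 0) IMPLIES (0 IMPLIES 0))) -> 1
  row 3 [0000011]: (((1 XOR 1) XOR (0 IMPLIES NOT 0)) OR ((NOT 1 OR NOT 0) IMPLIES (1 IMPLIES 0))) -> 1
  row 4 [0000100]: (((0 XOR 0) XOR (0 IMPLIES NOT 0)) OR ((NOT 0 OR NOT 0) IMPLIES (0 IMPLIES 0))) -> 1
  (every remaining row is evaluated the same way; all 128 results are listed next)
Full result column, 8 rows per line (x1,x2,x3,x4 fixed per line; x5,x6,x7 runs 000..111 left to right):
  rows 0-7 [x1,x2,x3,x4=0000]: 10111011  (ones: 6)
  rows 8-15 [x1,x2,x3,x4=0001]: 10111011  (ones: 6)
  rows 16-23 [x1,x2,x3,x4=0010]: 11111111  (ones: 8)
  rows 24-31 [x1,x2,x3,x4=0011]: 11111111  (ones: 8)
  rows 32-39 [x1,x2,x3,x4=0100]: 10111011  (ones: 6)
  rows 40-47 [x1,x2,x3,x4=0101]: 10111011  (ones: 6)
  rows 48-55 [x1,x2,x3,x4=0110]: 11111111  (ones: 8)
  rows 56-63 [x1,x2,x3,x4=0111]: 11111111  (ones: 8)
  rows 64-71 [x1,x2,x3,x4=1000]: 10111011  (ones: 6)
  rows 72-79 [x1,x2,x3,x4=1001]: 10111011  (ones: 6)
  rows 80-87 [x1,x2,x3,x4=1010]: 11111111  (ones: 8)
  rows 88-95 [x1,x2,x3,x4=1011]: 11111111  (ones: 8)
  rows 96-103 [x1,x2,x3,x4=1100]: 10111011  (ones: 6)
  rows 104-111 [x1,x2,x3,x4=1101]: 10111011  (ones: 6)
  rows 112-119 [x1,x2,x3,x4=1110]: 11111111  (ones: 8)
  rows 120-127 [x1,x2,x3,x4=1111]: 11111111  (ones: 8)
Count of 1-rows = 6+6+8+8+6+6+8+8+6+6+8+8+6+6+8+8 = 112

112


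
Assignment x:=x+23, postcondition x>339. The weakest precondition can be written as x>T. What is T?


Formula: wp(x:=E, P) = P[E/x] (substitute E for x in postcondition)
Step 1: Postcondition: x>339
Step 2: Substitute x+23 for x: x+23>339
Step 3: Solve for x: x > 339-23 = 316

316


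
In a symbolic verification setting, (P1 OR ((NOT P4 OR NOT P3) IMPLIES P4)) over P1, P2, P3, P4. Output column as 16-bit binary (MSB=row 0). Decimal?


Formula: (P1 OR ((NOT P4 OR NOT P3) IMPLIES P4)) over P1, P2, P3, P4 (16 rows)
Evaluate each row (bits = P1,P2,P3,P4, MSB first):
  row 0 [0000]: (0 OR ((NOT 0 OR NOT 0) IMPLIES 0)) -> 0
  row 1 [0001]: (0 OR ((NOT 1 OR NOT 0) IMPLIES 1)) -> 1
  row 2 [0010]: (0 OR ((NOT 0 OR NOT 1) IMPLIES 0)) -> 0
  row 3 [0011]: (0 OR ((NOT 1 OR NOT 1) IMPLIES 1)) -> 1
  row 4 [0100]: (0 OR ((NOT 0 OR NOT 0) IMPLIES 0)) -> 0
  row 5 [0101]: (0 OR ((NOT 1 OR NOT 0) IMPLIES 1)) -> 1
  row 6 [0110]: (0 OR ((NOT 0 OR NOT 1) IMPLIES 0)) -> 0
  row 7 [0111]: (0 OR ((NOT 1 OR NOT 1) IMPLIES 1)) -> 1
  row 8 [1000]: (1 OR ((NOT 0 OR NOT 0) IMPLIES 0)) -> 1
  row 9 [1001]: (1 OR ((NOT 1 OR NOT 0) IMPLIES 1)) -> 1
  row 10 [1010]: (1 OR ((NOT 0 OR NOT 1) IMPLIES 0)) -> 1
  row 11 [1011]: (1 OR ((NOT 1 OR NOT 1) IMPLIES 1)) -> 1
  row 12 [1100]: (1 OR ((NOT 0 OR NOT 0) IMPLIES 0)) -> 1
  row 13 [1101]: (1 OR ((NOT 1 OR NOT 0) IMPLIES 1)) -> 1
  row 14 [1110]: (1 OR ((NOT 0 OR NOT 1) IMPLIES 0)) -> 1
  row 15 [1111]: (1 OR ((NOT 1 OR NOT 1) IMPLIES 1)) -> 1
Full result column, 4 rows per line (P1,P2 fixed per line; P3,P4 runs 00..11 left to right):
  rows 0-3 [P1,P2=00]: 0101  = hex 5
  rows 4-7 [P1,P2=01]: 0101  = hex 5
  rows 8-11 [P1,P2=10]: 1111  = hex F
  rows 12-15 [P1,P2=11]: 1111  = hex F
Output column (row 0 .. row 15) = 0101010111111111
Output column grouped in 4s = 0101 0101 1111 1111 = 0x55FF
Convert to decimal digit by digit (value = value*16 + digit):
  5 -> 5
  5*16 + 5 = 85
  85*16 + 15 (F) = 1375
  1375*16 + 15 (F) = 22015
Decimal = 22015

22015


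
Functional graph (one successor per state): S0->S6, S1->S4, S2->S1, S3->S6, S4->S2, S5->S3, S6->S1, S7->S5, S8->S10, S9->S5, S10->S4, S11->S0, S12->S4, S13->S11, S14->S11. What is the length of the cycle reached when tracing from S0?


Trace from S0 until a state repeats:
  S0 -> S6 -> S1 -> S4 -> S2 -> S1
S1 first seen at step 2, revisited at step 5.
Cycle length = 5 - 2 = 3

3


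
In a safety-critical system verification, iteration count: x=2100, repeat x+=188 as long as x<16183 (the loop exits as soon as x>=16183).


Step 1: x goes from 2100 toward 16183 by 188; the body runs while x<16183, so iterations = ceil((bound-start)/step)
Step 2: Distance=14083
Step 3: ceil(14083/188)=75

75


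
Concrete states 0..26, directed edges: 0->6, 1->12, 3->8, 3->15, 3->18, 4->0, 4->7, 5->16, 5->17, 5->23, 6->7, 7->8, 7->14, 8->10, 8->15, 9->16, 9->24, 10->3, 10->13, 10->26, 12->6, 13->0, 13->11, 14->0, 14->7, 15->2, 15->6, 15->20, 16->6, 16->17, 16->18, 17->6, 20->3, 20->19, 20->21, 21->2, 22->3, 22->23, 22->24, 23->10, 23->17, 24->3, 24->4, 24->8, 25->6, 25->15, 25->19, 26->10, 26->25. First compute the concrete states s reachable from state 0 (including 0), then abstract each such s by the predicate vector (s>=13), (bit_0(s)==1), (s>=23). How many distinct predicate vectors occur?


BFS from 0:
Concrete reachable: {0, 2, 3, 6, 7, 8, 10, 11, 13, 14, 15, 18, 19, 20, 21, 25, 26}
Abstract via predicates (s>=13), (bit_0(s)==1), (s>=23):
  (0,0,0) <- {0, 2, 6, 8, 10}
  (0,1,0) <- {3, 7, 11}
  (1,0,0) <- {14, 18, 20}
  (1,0,1) <- {26}
  (1,1,0) <- {13, 15, 19, 21}
  (1,1,1) <- {25}
Distinct abstract states = 6

6


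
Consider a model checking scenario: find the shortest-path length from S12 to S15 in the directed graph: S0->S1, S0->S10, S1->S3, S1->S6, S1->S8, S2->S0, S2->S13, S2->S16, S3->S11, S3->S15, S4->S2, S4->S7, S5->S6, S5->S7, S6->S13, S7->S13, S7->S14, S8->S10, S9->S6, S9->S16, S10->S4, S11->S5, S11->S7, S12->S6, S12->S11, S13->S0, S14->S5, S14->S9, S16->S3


BFS layer-by-layer from S12:
  dist 0: {S12}
  dist 1: {S6, S11}
  dist 2: {S5, S7, S13}
  dist 3: {S0, S14}
  dist 4: {S1, S9, S10}
  dist 5: {S3, S4, S8, S16}
  dist 6: {S2, S15}
  -> S15 reached at distance 6
Shortest path length = 6

6


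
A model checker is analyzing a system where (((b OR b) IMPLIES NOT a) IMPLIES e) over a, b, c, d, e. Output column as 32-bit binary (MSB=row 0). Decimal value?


Formula: (((b OR b) IMPLIES NOT a) IMPLIES e) over a, b, c, d, e (32 rows)
Evaluate each row (bits = a,b,c,d,e, MSB first):
  row 0 [00000]: (((0 OR 0) IMPLIES NOT 0) IMPLIES 0) -> 0
  row 1 [00001]: (((0 OR 0) IMPLIES NOT 0) IMPLIES 1) -> 1
  row 2 [00010]: (((0 OR 0) IMPLIES NOT 0) IMPLIES 0) -> 0
  row 3 [00011]: (((0 OR 0) IMPLIES NOT 0) IMPLIES 1) -> 1
  row 4 [00100]: (((0 OR 0) IMPLIES NOT 0) IMPLIES 0) -> 0
  row 5 [00101]: (((0 OR 0) IMPLIES NOT 0) IMPLIES 1) -> 1
  row 6 [00110]: (((0 OR 0) IMPLIES NOT 0) IMPLIES 0) -> 0
  row 7 [00111]: (((0 OR 0) IMPLIES NOT 0) IMPLIES 1) -> 1
  row 8 [01000]: (((1 OR 1) IMPLIES NOT 0) IMPLIES 0) -> 0
  row 9 [01001]: (((1 OR 1) IMPLIES NOT 0) IMPLIES 1) -> 1
  row 10 [01010]: (((1 OR 1) IMPLIES NOT 0) IMPLIES 0) -> 0
  row 11 [01011]: (((1 OR 1) IMPLIES NOT 0) IMPLIES 1) -> 1
  row 12 [01100]: (((1 OR 1) IMPLIES NOT 0) IMPLIES 0) -> 0
  row 13 [01101]: (((1 OR 1) IMPLIES NOT 0) IMPLIES 1) -> 1
  row 14 [01110]: (((1 OR 1) IMPLIES NOT 0) IMPLIES 0) -> 0
  row 15 [01111]: (((1 OR 1) IMPLIES NOT 0) IMPLIES 1) -> 1
  row 16 [10000]: (((0 OR 0) IMPLIES NOT 1) IMPLIES 0) -> 0
  row 17 [10001]: (((0 OR 0) IMPLIES NOT 1) IMPLIES 1) -> 1
  row 18 [10010]: (((0 OR 0) IMPLIES NOT 1) IMPLIES 0) -> 0
  row 19 [10011]: (((0 OR 0) IMPLIES NOT 1) IMPLIES 1) -> 1
  row 20 [10100]: (((0 OR 0) IMPLIES NOT 1) IMPLIES 0) -> 0
  row 21 [10101]: (((0 OR 0) IMPLIES NOT 1) IMPLIES 1) -> 1
  row 22 [10110]: (((0 OR 0) IMPLIES NOT 1) IMPLIES 0) -> 0
  row 23 [10111]: (((0 OR 0) IMPLIES NOT 1) IMPLIES 1) -> 1
  row 24 [11000]: (((1 OR 1) IMPLIES NOT 1) IMPLIES 0) -> 1
  row 25 [11001]: (((1 OR 1) IMPLIES NOT 1) IMPLIES 1) -> 1
  row 26 [11010]: (((1 OR 1) IMPLIES NOT 1) IMPLIES 0) -> 1
  row 27 [11011]: (((1 OR 1) IMPLIES NOT 1) IMPLIES 1) -> 1
  row 28 [11100]: (((1 OR 1) IMPLIES NOT 1) IMPLIES 0) -> 1
  row 29 [11101]: (((1 OR 1) IMPLIES NOT 1) IMPLIES 1) -> 1
  row 30 [11110]: (((1 OR 1) IMPLIES NOT 1) IMPLIES 0) -> 1
  row 31 [11111]: (((1 OR 1) IMPLIES NOT 1) IMPLIES 1) -> 1
Full result column, 4 rows per line (a,b,c fixed per line; d,e runs 00..11 left to right):
  rows 0-3 [a,b,c=000]: 0101  = hex 5
  rows 4-7 [a,b,c=001]: 0101  = hex 5
  rows 8-11 [a,b,c=010]: 0101  = hex 5
  rows 12-15 [a,b,c=011]: 0101  = hex 5
  rows 16-19 [a,b,c=100]: 0101  = hex 5
  rows 20-23 [a,b,c=101]: 0101  = hex 5
  rows 24-27 [a,b,c=110]: 1111  = hex F
  rows 28-31 [a,b,c=111]: 1111  = hex F
Output column (row 0 .. row 31) = 01010101010101010101010111111111
Output column grouped in 4s = 0101 0101 0101 0101 0101 0101 1111 1111 = 0x555555FF
Convert to decimal digit by digit (value = value*16 + digit):
  5 -> 5
  5*16 + 5 = 85
  85*16 + 5 = 1365
  1365*16 + 5 = 21845
  21845*16 + 5 = 349525
  349525*16 + 5 = 5592405
  5592405*16 + 15 (F) = 89478495
  89478495*16 + 15 (F) = 1431655935
Decimal = 1431655935

1431655935


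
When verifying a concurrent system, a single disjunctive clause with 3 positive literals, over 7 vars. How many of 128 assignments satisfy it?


Step 1: Total=2^7=128
Step 2: Unsat when all 3 false: 2^4=16
Step 3: Sat=128-16=112

112


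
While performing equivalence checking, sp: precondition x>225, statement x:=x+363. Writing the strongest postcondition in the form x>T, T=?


Formula: sp(P, x:=E) = exists old_x. (x = E[old_x/x]) AND P[old_x/x] (old_x is the value of x before the assignment; eliminate old_x by solving x = E[old_x/x] for old_x)
Step 1: Precondition P: x>225, i.e. old_x > 225
Step 2: Assignment gives x = old_x + 363, so old_x = x - 363
Step 3: Substitute into P: x - 363 > 225
Step 4: Simplify: x > 225+363 = 588

588


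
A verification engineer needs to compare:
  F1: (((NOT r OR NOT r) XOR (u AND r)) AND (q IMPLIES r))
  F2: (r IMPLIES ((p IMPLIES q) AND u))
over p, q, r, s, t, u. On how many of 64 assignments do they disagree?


F1 = (((NOT r OR NOT r) XOR (u AND r)) AND (q IMPLIES r))
F2 = (r IMPLIES ((p IMPLIES q) AND u))
Evaluate both on each of 64 rows (bits = p,q,r,s,t,u):
  row 0 [000000]: F1=1 F2=1 -> 0
  row 1 [000001]: F1=1 F2=1 -> 0
  row 2 [000010]: F1=1 F2=1 -> 0
  row 3 [000011]: F1=1 F2=1 -> 0
  row 4 [000100]: F1=1 F2=1 -> 0
  (every remaining row is evaluated the same way; all 64 results are listed next)
Full result column, 8 rows per line (p,q,r fixed per line; s,t,u runs 000..111 left to right):
  rows 0-7 [p,q,r=000]: 00000000  (ones: 0)
  rows 8-15 [p,q,r=001]: 00000000  (ones: 0)
  rows 16-23 [p,q,r=010]: 11111111  (ones: 8)
  rows 24-31 [p,q,r=011]: 00000000  (ones: 0)
  rows 32-39 [p,q,r=100]: 00000000  (ones: 0)
  rows 40-47 [p,q,r=101]: 01010101  (ones: 4)
  rows 48-55 [p,q,r=110]: 11111111  (ones: 8)
  rows 56-63 [p,q,r=111]: 00000000  (ones: 0)
Disagreements = 0+0+8+0+0+4+8+0 = 20

20


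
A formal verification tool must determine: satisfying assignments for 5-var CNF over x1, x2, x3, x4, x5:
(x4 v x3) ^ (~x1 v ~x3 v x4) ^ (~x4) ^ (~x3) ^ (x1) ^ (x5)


CNF with 6 clauses over 5 vars (32 assignments).
An assignment satisfies CNF iff every clause has >=1 true literal.
Check each row (bits = x1,x2,x3,x4,x5; clause T/F shown):
  row 0 [00000]: clauses=FTTTFF -> 0
  row 1 [00001]: clauses=FTTTFT -> 0
  row 2 [00010]: clauses=TTFTFF -> 0
  row 3 [00011]: clauses=TTFTFT -> 0
  row 4 [00100]: clauses=TTTFFF -> 0
  row 5 [00101]: clauses=TTTFFT -> 0
  row 6 [00110]: clauses=TTFFFF -> 0
  row 7 [00111]: clauses=TTFFFT -> 0
  row 8 [01000]: clauses=FTTTFF -> 0
  row 9 [01001]: clauses=FTTTFT -> 0
  row 10 [01010]: clauses=TTFTFF -> 0
  row 11 [01011]: clauses=TTFTFT -> 0
  row 12 [01100]: clauses=TTTFFF -> 0
  row 13 [01101]: clauses=TTTFFT -> 0
  row 14 [01110]: clauses=TTFFFF -> 0
  row 15 [01111]: clauses=TTFFFT -> 0
  row 16 [10000]: clauses=FTTTTF -> 0
  row 17 [10001]: clauses=FTTTTT -> 0
  row 18 [10010]: clauses=TTFTTF -> 0
  row 19 [10011]: clauses=TTFTTT -> 0
  row 20 [10100]: clauses=TFTFTF -> 0
  row 21 [10101]: clauses=TFTFTT -> 0
  row 22 [10110]: clauses=TTFFTF -> 0
  row 23 [10111]: clauses=TTFFTT -> 0
  row 24 [11000]: clauses=FTTTTF -> 0
  row 25 [11001]: clauses=FTTTTT -> 0
  row 26 [11010]: clauses=TTFTTF -> 0
  row 27 [11011]: clauses=TTFTTT -> 0
  row 28 [11100]: clauses=TFTFTF -> 0
  row 29 [11101]: clauses=TFTFTT -> 0
  row 30 [11110]: clauses=TTFFTF -> 0
  row 31 [11111]: clauses=TTFFTT -> 0
Full result column, 8 rows per line (x1,x2 fixed per line; x3,x4,x5 runs 000..111 left to right):
  rows 0-7 [x1,x2=00]: 00000000  (ones: 0)
  rows 8-15 [x1,x2=01]: 00000000  (ones: 0)
  rows 16-23 [x1,x2=10]: 00000000  (ones: 0)
  rows 24-31 [x1,x2=11]: 00000000  (ones: 0)
Satisfying assignments = 0+0+0+0 = 0

0


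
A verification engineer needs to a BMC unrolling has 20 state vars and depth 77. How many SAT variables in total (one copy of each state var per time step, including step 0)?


BMC unrolls to depth k, creating one copy of each state var for steps 0..k.
Step count = 77 + 1 = 78 (steps 0 through 77)
Vars per step = 20
Total = 20 * 78 = 1560

1560


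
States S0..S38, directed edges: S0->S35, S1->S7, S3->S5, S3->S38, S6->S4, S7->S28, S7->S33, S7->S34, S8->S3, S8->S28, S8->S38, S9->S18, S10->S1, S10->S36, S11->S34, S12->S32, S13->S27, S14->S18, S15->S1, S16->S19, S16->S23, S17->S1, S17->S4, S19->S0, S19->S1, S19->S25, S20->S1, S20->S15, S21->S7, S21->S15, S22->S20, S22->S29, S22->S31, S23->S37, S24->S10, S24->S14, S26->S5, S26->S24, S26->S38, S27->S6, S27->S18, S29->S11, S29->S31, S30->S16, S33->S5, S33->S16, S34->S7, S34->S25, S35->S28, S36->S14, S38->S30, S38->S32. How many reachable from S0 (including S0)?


BFS from S0:
  layer 0: {S0}
  layer 1: {S35}
  layer 2: {S28}
Reachable set: {S0, S28, S35}
Count = 3

3


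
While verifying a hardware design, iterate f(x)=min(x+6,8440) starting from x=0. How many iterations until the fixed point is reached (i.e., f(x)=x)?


Step 1: x=0, cap=8440, increment=6
Step 2: x grows by 6 each step until capped at 8440; fixed point is x=8440
Step 3: iterations = ceil(8440/6) = 1407

1407


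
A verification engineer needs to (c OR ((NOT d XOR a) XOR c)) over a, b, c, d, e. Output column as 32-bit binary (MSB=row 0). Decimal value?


Formula: (c OR ((NOT d XOR a) XOR c)) over a, b, c, d, e (32 rows)
Evaluate each row (bits = a,b,c,d,e, MSB first):
  row 0 [00000]: (0 OR ((NOT 0 XOR 0) XOR 0)) -> 1
  row 1 [00001]: (0 OR ((NOT 0 XOR 0) XOR 0)) -> 1
  row 2 [00010]: (0 OR ((NOT 1 XOR 0) XOR 0)) -> 0
  row 3 [00011]: (0 OR ((NOT 1 XOR 0) XOR 0)) -> 0
  row 4 [00100]: (1 OR ((NOT 0 XOR 0) XOR 1)) -> 1
  row 5 [00101]: (1 OR ((NOT 0 XOR 0) XOR 1)) -> 1
  row 6 [00110]: (1 OR ((NOT 1 XOR 0) XOR 1)) -> 1
  row 7 [00111]: (1 OR ((NOT 1 XOR 0) XOR 1)) -> 1
  row 8 [01000]: (0 OR ((NOT 0 XOR 0) XOR 0)) -> 1
  row 9 [01001]: (0 OR ((NOT 0 XOR 0) XOR 0)) -> 1
  row 10 [01010]: (0 OR ((NOT 1 XOR 0) XOR 0)) -> 0
  row 11 [01011]: (0 OR ((NOT 1 XOR 0) XOR 0)) -> 0
  row 12 [01100]: (1 OR ((NOT 0 XOR 0) XOR 1)) -> 1
  row 13 [01101]: (1 OR ((NOT 0 XOR 0) XOR 1)) -> 1
  row 14 [01110]: (1 OR ((NOT 1 XOR 0) XOR 1)) -> 1
  row 15 [01111]: (1 OR ((NOT 1 XOR 0) XOR 1)) -> 1
  row 16 [10000]: (0 OR ((NOT 0 XOR 1) XOR 0)) -> 0
  row 17 [10001]: (0 OR ((NOT 0 XOR 1) XOR 0)) -> 0
  row 18 [10010]: (0 OR ((NOT 1 XOR 1) XOR 0)) -> 1
  row 19 [10011]: (0 OR ((NOT 1 XOR 1) XOR 0)) -> 1
  row 20 [10100]: (1 OR ((NOT 0 XOR 1) XOR 1)) -> 1
  row 21 [10101]: (1 OR ((NOT 0 XOR 1) XOR 1)) -> 1
  row 22 [10110]: (1 OR ((NOT 1 XOR 1) XOR 1)) -> 1
  row 23 [10111]: (1 OR ((NOT 1 XOR 1) XOR 1)) -> 1
  row 24 [11000]: (0 OR ((NOT 0 XOR 1) XOR 0)) -> 0
  row 25 [11001]: (0 OR ((NOT 0 XOR 1) XOR 0)) -> 0
  row 26 [11010]: (0 OR ((NOT 1 XOR 1) XOR 0)) -> 1
  row 27 [11011]: (0 OR ((NOT 1 XOR 1) XOR 0)) -> 1
  row 28 [11100]: (1 OR ((NOT 0 XOR 1) XOR 1)) -> 1
  row 29 [11101]: (1 OR ((NOT 0 XOR 1) XOR 1)) -> 1
  row 30 [11110]: (1 OR ((NOT 1 XOR 1) XOR 1)) -> 1
  row 31 [11111]: (1 OR ((NOT 1 XOR 1) XOR 1)) -> 1
Full result column, 4 rows per line (a,b,c fixed per line; d,e runs 00..11 left to right):
  rows 0-3 [a,b,c=000]: 1100  = hex C
  rows 4-7 [a,b,c=001]: 1111  = hex F
  rows 8-11 [a,b,c=010]: 1100  = hex C
  rows 12-15 [a,b,c=011]: 1111  = hex F
  rows 16-19 [a,b,c=100]: 0011  = hex 3
  rows 20-23 [a,b,c=101]: 1111  = hex F
  rows 24-27 [a,b,c=110]: 0011  = hex 3
  rows 28-31 [a,b,c=111]: 1111  = hex F
Output column (row 0 .. row 31) = 11001111110011110011111100111111
Output column grouped in 4s = 1100 1111 1100 1111 0011 1111 0011 1111 = 0xCFCF3F3F
Convert to decimal digit by digit (value = value*16 + digit):
  C -> 12
  12*16 + 15 (F) = 207
  207*16 + 12 (C) = 3324
  3324*16 + 15 (F) = 53199
  53199*16 + 3 = 851187
  851187*16 + 15 (F) = 13619007
  13619007*16 + 3 = 217904115
  217904115*16 + 15 (F) = 3486465855
Decimal = 3486465855

3486465855


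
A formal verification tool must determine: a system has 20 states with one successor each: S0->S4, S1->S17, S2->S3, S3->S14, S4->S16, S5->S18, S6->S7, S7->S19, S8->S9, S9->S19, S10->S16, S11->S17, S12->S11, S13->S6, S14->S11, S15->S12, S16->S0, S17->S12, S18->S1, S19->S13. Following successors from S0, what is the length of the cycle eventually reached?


Trace from S0 until a state repeats:
  S0 -> S4 -> S16 -> S0
S0 first seen at step 0, revisited at step 3.
Cycle length = 3 - 0 = 3

3


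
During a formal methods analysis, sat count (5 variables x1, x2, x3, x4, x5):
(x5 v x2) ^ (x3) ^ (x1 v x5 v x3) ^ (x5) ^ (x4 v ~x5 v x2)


CNF with 5 clauses over 5 vars (32 assignments).
An assignment satisfies CNF iff every clause has >=1 true literal.
Check each row (bits = x1,x2,x3,x4,x5; clause T/F shown):
  row 0 [00000]: clauses=FFFFT -> 0
  row 1 [00001]: clauses=TFTTF -> 0
  row 2 [00010]: clauses=FFFFT -> 0
  row 3 [00011]: clauses=TFTTT -> 0
  row 4 [00100]: clauses=FTTFT -> 0
  row 5 [00101]: clauses=TTTTF -> 0
  row 6 [00110]: clauses=FTTFT -> 0
  row 7 [00111]: clauses=TTTTT -> 1
  row 8 [01000]: clauses=TFFFT -> 0
  row 9 [01001]: clauses=TFTTT -> 0
  row 10 [01010]: clauses=TFFFT -> 0
  row 11 [01011]: clauses=TFTTT -> 0
  row 12 [01100]: clauses=TTTFT -> 0
  row 13 [01101]: clauses=TTTTT -> 1
  row 14 [01110]: clauses=TTTFT -> 0
  row 15 [01111]: clauses=TTTTT -> 1
  row 16 [10000]: clauses=FFTFT -> 0
  row 17 [10001]: clauses=TFTTF -> 0
  row 18 [10010]: clauses=FFTFT -> 0
  row 19 [10011]: clauses=TFTTT -> 0
  row 20 [10100]: clauses=FTTFT -> 0
  row 21 [10101]: clauses=TTTTF -> 0
  row 22 [10110]: clauses=FTTFT -> 0
  row 23 [10111]: clauses=TTTTT -> 1
  row 24 [11000]: clauses=TFTFT -> 0
  row 25 [11001]: clauses=TFTTT -> 0
  row 26 [11010]: clauses=TFTFT -> 0
  row 27 [11011]: clauses=TFTTT -> 0
  row 28 [11100]: clauses=TTTFT -> 0
  row 29 [11101]: clauses=TTTTT -> 1
  row 30 [11110]: clauses=TTTFT -> 0
  row 31 [11111]: clauses=TTTTT -> 1
Full result column, 8 rows per line (x1,x2 fixed per line; x3,x4,x5 runs 000..111 left to right):
  rows 0-7 [x1,x2=00]: 00000001  (ones: 1)
  rows 8-15 [x1,x2=01]: 00000101  (ones: 2)
  rows 16-23 [x1,x2=10]: 00000001  (ones: 1)
  rows 24-31 [x1,x2=11]: 00000101  (ones: 2)
Satisfying assignments = 1+2+1+2 = 6

6


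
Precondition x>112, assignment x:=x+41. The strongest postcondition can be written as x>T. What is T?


Formula: sp(P, x:=E) = exists old_x. (x = E[old_x/x]) AND P[old_x/x] (old_x is the value of x before the assignment; eliminate old_x by solving x = E[old_x/x] for old_x)
Step 1: Precondition P: x>112, i.e. old_x > 112
Step 2: Assignment gives x = old_x + 41, so old_x = x - 41
Step 3: Substitute into P: x - 41 > 112
Step 4: Simplify: x > 112+41 = 153

153


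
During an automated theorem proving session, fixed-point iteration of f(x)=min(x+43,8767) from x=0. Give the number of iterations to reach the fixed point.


Step 1: x=0, cap=8767, increment=43
Step 2: x grows by 43 each step until capped at 8767; fixed point is x=8767
Step 3: iterations = ceil(8767/43) = 204

204


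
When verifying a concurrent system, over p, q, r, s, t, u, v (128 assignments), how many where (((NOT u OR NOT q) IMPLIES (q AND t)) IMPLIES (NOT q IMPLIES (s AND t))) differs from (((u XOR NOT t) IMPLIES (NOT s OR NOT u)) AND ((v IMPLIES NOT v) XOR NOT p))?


F1 = (((NOT u OR NOT q) IMPLIES (q AND t)) IMPLIES (NOT q IMPLIES (s AND t)))
F2 = (((u XOR NOT t) IMPLIES (NOT s OR NOT u)) AND ((v IMPLIES NOT v) XOR NOT p))
Evaluate both on each of 128 rows (bits = p,q,r,s,t,u,v):
  row 0 [0000000]: F1=1 F2=0 (differ) -> 1
  row 1 [0000001]: F1=1 F2=1 -> 0
  row 2 [0000010]: F1=1 F2=0 (differ) -> 1
  row 3 [0000011]: F1=1 F2=1 -> 0
  row 4 [0000100]: F1=1 F2=0 (differ) -> 1
  (every remaining row is evaluated the same way; all 128 results are listed next)
Full result column, 8 rows per line (p,q,r,s fixed per line; t,u,v runs 000..111 left to right):
  rows 0-7 [p,q,r,s=0000]: 10101010  (ones: 4)
  rows 8-15 [p,q,r,s=0001]: 10101011  (ones: 5)
  rows 16-23 [p,q,r,s=0010]: 10101010  (ones: 4)
  rows 24-31 [p,q,r,s=0011]: 10101011  (ones: 5)
  rows 32-39 [p,q,r,s=0100]: 10101010  (ones: 4)
  rows 40-47 [p,q,r,s=0101]: 10101011  (ones: 5)
  rows 48-55 [p,q,r,s=0110]: 10101010  (ones: 4)
  rows 56-63 [p,q,r,s=0111]: 10101011  (ones: 5)
  rows 64-71 [p,q,r,s=1000]: 01010101  (ones: 4)
  rows 72-79 [p,q,r,s=1001]: 01010111  (ones: 5)
  rows 80-87 [p,q,r,s=1010]: 01010101  (ones: 4)
  rows 88-95 [p,q,r,s=1011]: 01010111  (ones: 5)
  rows 96-103 [p,q,r,s=1100]: 01010101  (ones: 4)
  rows 104-111 [p,q,r,s=1101]: 01010111  (ones: 5)
  rows 112-119 [p,q,r,s=1110]: 01010101  (ones: 4)
  rows 120-127 [p,q,r,s=1111]: 01010111  (ones: 5)
Disagreements = 4+5+4+5+4+5+4+5+4+5+4+5+4+5+4+5 = 72

72


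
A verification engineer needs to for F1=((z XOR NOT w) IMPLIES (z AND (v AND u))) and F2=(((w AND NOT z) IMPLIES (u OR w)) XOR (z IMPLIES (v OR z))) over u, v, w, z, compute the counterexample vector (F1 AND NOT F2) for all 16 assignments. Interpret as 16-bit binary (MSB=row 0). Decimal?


F1 = ((z XOR NOT w) IMPLIES (z AND (v AND u)))
F2 = (((w AND NOT z) IMPLIES (u OR w)) XOR (z IMPLIES (v OR z)))
Counterexample to F1=>F2 is where F1=1 and F2=0.
Evaluate each row (bits = u,v,w,z, MSB first):
  row 0 [0000]: F1=0 F2=0 -> F1&~F2 -> 0
  row 1 [0001]: F1=1 F2=0 -> F1&~F2 -> 1
  row 2 [0010]: F1=1 F2=0 -> F1&~F2 -> 1
  row 3 [0011]: F1=0 F2=0 -> F1&~F2 -> 0
  row 4 [0100]: F1=0 F2=0 -> F1&~F2 -> 0
  row 5 [0101]: F1=1 F2=0 -> F1&~F2 -> 1
  row 6 [0110]: F1=1 F2=0 -> F1&~F2 -> 1
  row 7 [0111]: F1=0 F2=0 -> F1&~F2 -> 0
  row 8 [1000]: F1=0 F2=0 -> F1&~F2 -> 0
  row 9 [1001]: F1=1 F2=0 -> F1&~F2 -> 1
  row 10 [1010]: F1=1 F2=0 -> F1&~F2 -> 1
  row 11 [1011]: F1=0 F2=0 -> F1&~F2 -> 0
  row 12 [1100]: F1=0 F2=0 -> F1&~F2 -> 0
  row 13 [1101]: F1=1 F2=0 -> F1&~F2 -> 1
  row 14 [1110]: F1=1 F2=0 -> F1&~F2 -> 1
  row 15 [1111]: F1=1 F2=0 -> F1&~F2 -> 1
Full result column, 4 rows per line (u,v fixed per line; w,z runs 00..11 left to right):
  rows 0-3 [u,v=00]: 0110  = hex 6
  rows 4-7 [u,v=01]: 0110  = hex 6
  rows 8-11 [u,v=10]: 0110  = hex 6
  rows 12-15 [u,v=11]: 0111  = hex 7
Counterexample vector (row 0 .. row 15) = 0110011001100111
Output column grouped in 4s = 0110 0110 0110 0111 = 0x6667
Convert to decimal digit by digit (value = value*16 + digit):
  6 -> 6
  6*16 + 6 = 102
  102*16 + 6 = 1638
  1638*16 + 7 = 26215
Decimal = 26215

26215


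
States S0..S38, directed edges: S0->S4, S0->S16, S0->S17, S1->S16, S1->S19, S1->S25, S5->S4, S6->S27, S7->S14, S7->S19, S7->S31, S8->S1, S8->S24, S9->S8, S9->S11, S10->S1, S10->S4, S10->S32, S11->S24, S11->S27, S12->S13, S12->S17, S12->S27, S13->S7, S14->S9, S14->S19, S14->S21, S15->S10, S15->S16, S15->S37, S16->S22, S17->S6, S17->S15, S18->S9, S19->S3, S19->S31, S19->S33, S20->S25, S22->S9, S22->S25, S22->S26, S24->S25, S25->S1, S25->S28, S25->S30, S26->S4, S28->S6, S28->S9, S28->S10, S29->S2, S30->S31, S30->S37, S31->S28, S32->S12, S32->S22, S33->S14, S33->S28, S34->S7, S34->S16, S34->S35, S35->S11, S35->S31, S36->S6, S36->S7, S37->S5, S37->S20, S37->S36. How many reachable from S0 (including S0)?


BFS from S0:
  layer 0: {S0}
  layer 1: {S4, S16, S17}
  layer 2: {S6, S15, S22}
  layer 3: {S9, S10, S25, S26, S27, S37}
  layer 4: {S1, S5, S8, S11, S20, S28, S30, S32, S36}
  layer 5: {S7, S12, S19, S24, S31}
  layer 6: {S3, S13, S14, S33}
  layer 7: {S21}
Reachable set: {S0, S1, S3, S4, S5, S6, S7, S8, S9, S10, S11, S12, S13, S14, S15, S16, S17, S19, S20, S21, S22, S24, S25, S26, S27, S28, S30, S31, S32, S33, S36, S37}
Count = 32

32


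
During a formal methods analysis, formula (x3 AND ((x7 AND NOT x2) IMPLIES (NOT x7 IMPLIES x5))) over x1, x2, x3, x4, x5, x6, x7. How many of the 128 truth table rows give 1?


Formula: (x3 AND ((x7 AND NOT x2) IMPLIES (NOT x7 IMPLIES x5))) over 7 vars (128 rows)
Evaluate each row (x1, x2, x3, x4, x5, x6, x7 as bits, MSB first):
  row 0 [0000000]: (0 AND ((0 AND NOT 0) IMPLIES (NOT 0 IMPLIES 0))) -> 0
  row 1 [0000001]: (0 AND ((1 AND NOT 0) IMPLIES (NOT 1 IMPLIES 0))) -> 0
  row 2 [0000010]: (0 AND ((0 AND NOT 0) IMPLIES (NOT 0 IMPLIES 0))) -> 0
  row 3 [0000011]: (0 AND ((1 AND NOT 0) IMPLIES (NOT 1 IMPLIES 0))) -> 0
  row 4 [0000100]: (0 AND ((0 AND NOT 0) IMPLIES (NOT 0 IMPLIES 1))) -> 0
  (every remaining row is evaluated the same way; all 128 results are listed next)
Full result column, 8 rows per line (x1,x2,x3,x4 fixed per line; x5,x6,x7 runs 000..111 left to right):
  rows 0-7 [x1,x2,x3,x4=0000]: 00000000  (ones: 0)
  rows 8-15 [x1,x2,x3,x4=0001]: 00000000  (ones: 0)
  rows 16-23 [x1,x2,x3,x4=0010]: 11111111  (ones: 8)
  rows 24-31 [x1,x2,x3,x4=0011]: 11111111  (ones: 8)
  rows 32-39 [x1,x2,x3,x4=0100]: 00000000  (ones: 0)
  rows 40-47 [x1,x2,x3,x4=0101]: 00000000  (ones: 0)
  rows 48-55 [x1,x2,x3,x4=0110]: 11111111  (ones: 8)
  rows 56-63 [x1,x2,x3,x4=0111]: 11111111  (ones: 8)
  rows 64-71 [x1,x2,x3,x4=1000]: 00000000  (ones: 0)
  rows 72-79 [x1,x2,x3,x4=1001]: 00000000  (ones: 0)
  rows 80-87 [x1,x2,x3,x4=1010]: 11111111  (ones: 8)
  rows 88-95 [x1,x2,x3,x4=1011]: 11111111  (ones: 8)
  rows 96-103 [x1,x2,x3,x4=1100]: 00000000  (ones: 0)
  rows 104-111 [x1,x2,x3,x4=1101]: 00000000  (ones: 0)
  rows 112-119 [x1,x2,x3,x4=1110]: 11111111  (ones: 8)
  rows 120-127 [x1,x2,x3,x4=1111]: 11111111  (ones: 8)
Count of 1-rows = 0+0+8+8+0+0+8+8+0+0+8+8+0+0+8+8 = 64

64


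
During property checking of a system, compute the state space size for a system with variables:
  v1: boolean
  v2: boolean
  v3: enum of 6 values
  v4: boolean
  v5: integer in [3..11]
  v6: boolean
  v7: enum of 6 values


State space = product of domain sizes of all variables.
Domain sizes:
  v1 (boolean): 2
  v2 (boolean): 2
  v3 (enum of 6 values): 6
  v4 (boolean): 2
  v5 (integer in [3..11]): 9
  v6 (boolean): 2
  v7 (enum of 6 values): 6
Product = 2 * 2 * 6 * 2 * 9 * 2 * 6 = 5184

5184


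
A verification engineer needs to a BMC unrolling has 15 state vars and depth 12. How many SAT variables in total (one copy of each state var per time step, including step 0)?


BMC unrolls to depth k, creating one copy of each state var for steps 0..k.
Step count = 12 + 1 = 13 (steps 0 through 12)
Vars per step = 15
Total = 15 * 13 = 195

195


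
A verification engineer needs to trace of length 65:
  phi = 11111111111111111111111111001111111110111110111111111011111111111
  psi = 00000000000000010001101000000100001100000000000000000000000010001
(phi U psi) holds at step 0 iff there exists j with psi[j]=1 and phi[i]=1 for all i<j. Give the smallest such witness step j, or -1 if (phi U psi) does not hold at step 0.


(phi U psi) at 0: need smallest j with psi[j]=1 and phi[i]=1 for all i in [0,j).
Scan from step 0:
  step 0: phi=1, psi=0 -> continue
  step 1: phi=1, psi=0 -> continue
  step 2: phi=1, psi=0 -> continue
  step 3: phi=1, psi=0 -> continue
  step 15: psi=1 and phi held for [0,15) -> witness found
Witness step = 15

15


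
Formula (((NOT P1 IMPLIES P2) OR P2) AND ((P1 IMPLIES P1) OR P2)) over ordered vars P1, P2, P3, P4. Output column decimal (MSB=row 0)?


Formula: (((NOT P1 IMPLIES P2) OR P2) AND ((P1 IMPLIES P1) OR P2)) over P1, P2, P3, P4 (16 rows)
Evaluate each row (bits = P1,P2,P3,P4, MSB first):
  row 0 [0000]: (((NOT 0 IMPLIES 0) OR 0) AND ((0 IMPLIES 0) OR 0)) -> 0
  row 1 [0001]: (((NOT 0 IMPLIES 0) OR 0) AND ((0 IMPLIES 0) OR 0)) -> 0
  row 2 [0010]: (((NOT 0 IMPLIES 0) OR 0) AND ((0 IMPLIES 0) OR 0)) -> 0
  row 3 [0011]: (((NOT 0 IMPLIES 0) OR 0) AND ((0 IMPLIES 0) OR 0)) -> 0
  row 4 [0100]: (((NOT 0 IMPLIES 1) OR 1) AND ((0 IMPLIES 0) OR 1)) -> 1
  row 5 [0101]: (((NOT 0 IMPLIES 1) OR 1) AND ((0 IMPLIES 0) OR 1)) -> 1
  row 6 [0110]: (((NOT 0 IMPLIES 1) OR 1) AND ((0 IMPLIES 0) OR 1)) -> 1
  row 7 [0111]: (((NOT 0 IMPLIES 1) OR 1) AND ((0 IMPLIES 0) OR 1)) -> 1
  row 8 [1000]: (((NOT 1 IMPLIES 0) OR 0) AND ((1 IMPLIES 1) OR 0)) -> 1
  row 9 [1001]: (((NOT 1 IMPLIES 0) OR 0) AND ((1 IMPLIES 1) OR 0)) -> 1
  row 10 [1010]: (((NOT 1 IMPLIES 0) OR 0) AND ((1 IMPLIES 1) OR 0)) -> 1
  row 11 [1011]: (((NOT 1 IMPLIES 0) OR 0) AND ((1 IMPLIES 1) OR 0)) -> 1
  row 12 [1100]: (((NOT 1 IMPLIES 1) OR 1) AND ((1 IMPLIES 1) OR 1)) -> 1
  row 13 [1101]: (((NOT 1 IMPLIES 1) OR 1) AND ((1 IMPLIES 1) OR 1)) -> 1
  row 14 [1110]: (((NOT 1 IMPLIES 1) OR 1) AND ((1 IMPLIES 1) OR 1)) -> 1
  row 15 [1111]: (((NOT 1 IMPLIES 1) OR 1) AND ((1 IMPLIES 1) OR 1)) -> 1
Full result column, 4 rows per line (P1,P2 fixed per line; P3,P4 runs 00..11 left to right):
  rows 0-3 [P1,P2=00]: 0000  = hex 0
  rows 4-7 [P1,P2=01]: 1111  = hex F
  rows 8-11 [P1,P2=10]: 1111  = hex F
  rows 12-15 [P1,P2=11]: 1111  = hex F
Output column (row 0 .. row 15) = 0000111111111111
Output column grouped in 4s = 0000 1111 1111 1111 = 0x0FFF
Convert to decimal digit by digit (value = value*16 + digit):
  0 -> 0
  0*16 + 15 (F) = 15
  15*16 + 15 (F) = 255
  255*16 + 15 (F) = 4095
Decimal = 4095

4095


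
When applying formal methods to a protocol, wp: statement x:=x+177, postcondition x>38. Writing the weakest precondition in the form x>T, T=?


Formula: wp(x:=E, P) = P[E/x] (substitute E for x in postcondition)
Step 1: Postcondition: x>38
Step 2: Substitute x+177 for x: x+177>38
Step 3: Solve for x: x > 38-177 = -139

-139


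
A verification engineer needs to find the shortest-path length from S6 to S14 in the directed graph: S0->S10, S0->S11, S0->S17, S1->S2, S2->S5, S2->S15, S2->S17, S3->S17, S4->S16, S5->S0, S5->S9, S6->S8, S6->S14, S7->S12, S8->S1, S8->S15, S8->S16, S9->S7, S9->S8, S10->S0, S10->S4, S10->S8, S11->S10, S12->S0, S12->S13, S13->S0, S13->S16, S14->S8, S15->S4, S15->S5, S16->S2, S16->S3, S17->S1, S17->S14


BFS layer-by-layer from S6:
  dist 0: {S6}
  dist 1: {S8, S14}
  -> S14 reached at distance 1
Shortest path length = 1

1


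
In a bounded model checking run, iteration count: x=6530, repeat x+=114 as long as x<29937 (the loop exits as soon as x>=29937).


Step 1: x goes from 6530 toward 29937 by 114; the body runs while x<29937, so iterations = ceil((bound-start)/step)
Step 2: Distance=23407
Step 3: ceil(23407/114)=206

206


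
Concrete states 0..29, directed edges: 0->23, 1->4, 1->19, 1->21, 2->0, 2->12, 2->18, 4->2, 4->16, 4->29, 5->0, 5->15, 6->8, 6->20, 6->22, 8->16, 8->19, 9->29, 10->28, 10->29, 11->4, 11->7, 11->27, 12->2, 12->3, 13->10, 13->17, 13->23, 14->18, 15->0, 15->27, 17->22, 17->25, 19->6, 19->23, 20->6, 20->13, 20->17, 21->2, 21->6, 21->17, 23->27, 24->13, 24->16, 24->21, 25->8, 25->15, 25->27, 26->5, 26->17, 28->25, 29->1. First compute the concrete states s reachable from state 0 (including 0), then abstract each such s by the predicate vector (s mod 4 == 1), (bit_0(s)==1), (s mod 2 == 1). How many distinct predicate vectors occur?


BFS from 0:
Concrete reachable: {0, 23, 27}
Abstract via predicates (s mod 4 == 1), (bit_0(s)==1), (s mod 2 == 1):
  (0,0,0) <- {0}
  (0,1,1) <- {23, 27}
Distinct abstract states = 2

2


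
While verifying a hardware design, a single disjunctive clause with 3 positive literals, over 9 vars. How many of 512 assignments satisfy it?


Step 1: Total=2^9=512
Step 2: Unsat when all 3 false: 2^6=64
Step 3: Sat=512-64=448

448


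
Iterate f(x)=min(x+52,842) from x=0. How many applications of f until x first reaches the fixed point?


Step 1: x=0, cap=842, increment=52
Step 2: x grows by 52 each step until capped at 842; fixed point is x=842
Step 3: iterations = ceil(842/52) = 17

17


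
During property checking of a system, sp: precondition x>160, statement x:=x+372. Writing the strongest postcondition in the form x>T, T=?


Formula: sp(P, x:=E) = exists old_x. (x = E[old_x/x]) AND P[old_x/x] (old_x is the value of x before the assignment; eliminate old_x by solving x = E[old_x/x] for old_x)
Step 1: Precondition P: x>160, i.e. old_x > 160
Step 2: Assignment gives x = old_x + 372, so old_x = x - 372
Step 3: Substitute into P: x - 372 > 160
Step 4: Simplify: x > 160+372 = 532

532
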